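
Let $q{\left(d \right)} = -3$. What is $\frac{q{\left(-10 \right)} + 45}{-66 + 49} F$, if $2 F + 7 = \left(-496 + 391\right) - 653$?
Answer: $945$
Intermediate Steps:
$F = - \frac{765}{2}$ ($F = - \frac{7}{2} + \frac{\left(-496 + 391\right) - 653}{2} = - \frac{7}{2} + \frac{-105 - 653}{2} = - \frac{7}{2} + \frac{1}{2} \left(-758\right) = - \frac{7}{2} - 379 = - \frac{765}{2} \approx -382.5$)
$\frac{q{\left(-10 \right)} + 45}{-66 + 49} F = \frac{-3 + 45}{-66 + 49} \left(- \frac{765}{2}\right) = \frac{42}{-17} \left(- \frac{765}{2}\right) = 42 \left(- \frac{1}{17}\right) \left(- \frac{765}{2}\right) = \left(- \frac{42}{17}\right) \left(- \frac{765}{2}\right) = 945$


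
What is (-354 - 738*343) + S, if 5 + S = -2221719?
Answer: -2475212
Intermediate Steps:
S = -2221724 (S = -5 - 2221719 = -2221724)
(-354 - 738*343) + S = (-354 - 738*343) - 2221724 = (-354 - 253134) - 2221724 = -253488 - 2221724 = -2475212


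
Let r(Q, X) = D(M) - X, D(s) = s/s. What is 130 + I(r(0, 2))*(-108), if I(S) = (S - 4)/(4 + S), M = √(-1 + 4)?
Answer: 310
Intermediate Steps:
M = √3 ≈ 1.7320
D(s) = 1
r(Q, X) = 1 - X
I(S) = (-4 + S)/(4 + S)
130 + I(r(0, 2))*(-108) = 130 + ((-4 + (1 - 1*2))/(4 + (1 - 1*2)))*(-108) = 130 + ((-4 + (1 - 2))/(4 + (1 - 2)))*(-108) = 130 + ((-4 - 1)/(4 - 1))*(-108) = 130 + (-5/3)*(-108) = 130 + ((⅓)*(-5))*(-108) = 130 - 5/3*(-108) = 130 + 180 = 310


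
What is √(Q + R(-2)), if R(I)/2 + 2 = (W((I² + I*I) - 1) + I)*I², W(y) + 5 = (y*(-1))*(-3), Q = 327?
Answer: √435 ≈ 20.857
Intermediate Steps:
W(y) = -5 + 3*y (W(y) = -5 + (y*(-1))*(-3) = -5 - y*(-3) = -5 + 3*y)
R(I) = -4 + 2*I²*(-8 + I + 6*I²) (R(I) = -4 + 2*(((-5 + 3*((I² + I*I) - 1)) + I)*I²) = -4 + 2*(((-5 + 3*((I² + I²) - 1)) + I)*I²) = -4 + 2*(((-5 + 3*(2*I² - 1)) + I)*I²) = -4 + 2*(((-5 + 3*(-1 + 2*I²)) + I)*I²) = -4 + 2*(((-5 + (-3 + 6*I²)) + I)*I²) = -4 + 2*(((-8 + 6*I²) + I)*I²) = -4 + 2*((-8 + I + 6*I²)*I²) = -4 + 2*(I²*(-8 + I + 6*I²)) = -4 + 2*I²*(-8 + I + 6*I²))
√(Q + R(-2)) = √(327 + (-4 - 16*(-2)² + 2*(-2)³ + 12*(-2)⁴)) = √(327 + (-4 - 16*4 + 2*(-8) + 12*16)) = √(327 + (-4 - 64 - 16 + 192)) = √(327 + 108) = √435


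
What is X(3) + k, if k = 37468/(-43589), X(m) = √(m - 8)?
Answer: -37468/43589 + I*√5 ≈ -0.85957 + 2.2361*I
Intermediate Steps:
X(m) = √(-8 + m)
k = -37468/43589 (k = 37468*(-1/43589) = -37468/43589 ≈ -0.85957)
X(3) + k = √(-8 + 3) - 37468/43589 = √(-5) - 37468/43589 = I*√5 - 37468/43589 = -37468/43589 + I*√5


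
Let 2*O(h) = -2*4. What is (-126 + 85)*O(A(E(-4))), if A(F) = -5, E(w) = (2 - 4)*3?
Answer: 164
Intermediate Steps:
E(w) = -6 (E(w) = -2*3 = -6)
O(h) = -4 (O(h) = (-2*4)/2 = (1/2)*(-8) = -4)
(-126 + 85)*O(A(E(-4))) = (-126 + 85)*(-4) = -41*(-4) = 164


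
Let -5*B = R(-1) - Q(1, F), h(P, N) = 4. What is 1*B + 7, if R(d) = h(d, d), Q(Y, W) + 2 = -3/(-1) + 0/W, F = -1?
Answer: 32/5 ≈ 6.4000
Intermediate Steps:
Q(Y, W) = 1 (Q(Y, W) = -2 + (-3/(-1) + 0/W) = -2 + (-3*(-1) + 0) = -2 + (3 + 0) = -2 + 3 = 1)
R(d) = 4
B = -3/5 (B = -(4 - 1*1)/5 = -(4 - 1)/5 = -1/5*3 = -3/5 ≈ -0.60000)
1*B + 7 = 1*(-3/5) + 7 = -3/5 + 7 = 32/5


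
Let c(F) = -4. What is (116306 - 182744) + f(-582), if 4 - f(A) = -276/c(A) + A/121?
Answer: -8046281/121 ≈ -66498.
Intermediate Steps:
f(A) = -65 - A/121 (f(A) = 4 - (-276/(-4) + A/121) = 4 - (-276*(-1/4) + A*(1/121)) = 4 - (69 + A/121) = 4 + (-69 - A/121) = -65 - A/121)
(116306 - 182744) + f(-582) = (116306 - 182744) + (-65 - 1/121*(-582)) = -66438 + (-65 + 582/121) = -66438 - 7283/121 = -8046281/121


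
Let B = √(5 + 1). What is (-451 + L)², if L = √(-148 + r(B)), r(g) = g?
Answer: (451 - I*√(148 - √6))² ≈ 2.0326e+5 - 10882.0*I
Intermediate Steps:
B = √6 ≈ 2.4495
L = √(-148 + √6) ≈ 12.064*I
(-451 + L)² = (-451 + √(-148 + √6))²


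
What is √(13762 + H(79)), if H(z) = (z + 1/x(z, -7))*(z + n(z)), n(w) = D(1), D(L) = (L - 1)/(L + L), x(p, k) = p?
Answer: 2*√5001 ≈ 141.44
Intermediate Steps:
D(L) = (-1 + L)/(2*L) (D(L) = (-1 + L)/((2*L)) = (-1 + L)*(1/(2*L)) = (-1 + L)/(2*L))
n(w) = 0 (n(w) = (½)*(-1 + 1)/1 = (½)*1*0 = 0)
H(z) = z*(z + 1/z) (H(z) = (z + 1/z)*(z + 0) = (z + 1/z)*z = z*(z + 1/z))
√(13762 + H(79)) = √(13762 + (1 + 79²)) = √(13762 + (1 + 6241)) = √(13762 + 6242) = √20004 = 2*√5001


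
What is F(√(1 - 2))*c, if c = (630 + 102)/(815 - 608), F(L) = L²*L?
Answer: -244*I/69 ≈ -3.5362*I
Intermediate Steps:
F(L) = L³
c = 244/69 (c = 732/207 = 732*(1/207) = 244/69 ≈ 3.5362)
F(√(1 - 2))*c = (√(1 - 2))³*(244/69) = (√(-1))³*(244/69) = I³*(244/69) = -I*(244/69) = -244*I/69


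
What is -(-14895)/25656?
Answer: 4965/8552 ≈ 0.58057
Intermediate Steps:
-(-14895)/25656 = -1*(-4965/8552) = 4965/8552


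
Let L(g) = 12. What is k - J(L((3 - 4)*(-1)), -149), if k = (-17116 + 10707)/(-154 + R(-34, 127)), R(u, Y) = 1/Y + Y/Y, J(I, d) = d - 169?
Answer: 241127/670 ≈ 359.89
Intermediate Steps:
J(I, d) = -169 + d
R(u, Y) = 1 + 1/Y (R(u, Y) = 1/Y + 1 = 1 + 1/Y)
k = 28067/670 (k = (-17116 + 10707)/(-154 + (1 + 127)/127) = -6409/(-154 + (1/127)*128) = -6409/(-154 + 128/127) = -6409/(-19430/127) = -6409*(-127/19430) = 28067/670 ≈ 41.891)
k - J(L((3 - 4)*(-1)), -149) = 28067/670 - (-169 - 149) = 28067/670 - 1*(-318) = 28067/670 + 318 = 241127/670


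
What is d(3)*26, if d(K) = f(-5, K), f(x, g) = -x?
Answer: 130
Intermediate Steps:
d(K) = 5 (d(K) = -1*(-5) = 5)
d(3)*26 = 5*26 = 130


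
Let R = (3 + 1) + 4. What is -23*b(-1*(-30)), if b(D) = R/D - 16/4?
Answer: 1288/15 ≈ 85.867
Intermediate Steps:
R = 8 (R = 4 + 4 = 8)
b(D) = -4 + 8/D (b(D) = 8/D - 16/4 = 8/D - 16*¼ = 8/D - 4 = -4 + 8/D)
-23*b(-1*(-30)) = -23*(-4 + 8/((-1*(-30)))) = -23*(-4 + 8/30) = -23*(-4 + 8*(1/30)) = -23*(-4 + 4/15) = -23*(-56/15) = 1288/15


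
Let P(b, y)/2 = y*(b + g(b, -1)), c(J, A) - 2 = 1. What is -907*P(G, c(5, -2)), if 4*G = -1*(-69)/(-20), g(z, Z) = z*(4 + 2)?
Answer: 1314243/40 ≈ 32856.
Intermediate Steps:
c(J, A) = 3 (c(J, A) = 2 + 1 = 3)
g(z, Z) = 6*z (g(z, Z) = z*6 = 6*z)
G = -69/80 (G = (-1*(-69)/(-20))/4 = (69*(-1/20))/4 = (¼)*(-69/20) = -69/80 ≈ -0.86250)
P(b, y) = 14*b*y (P(b, y) = 2*(y*(b + 6*b)) = 2*(y*(7*b)) = 2*(7*b*y) = 14*b*y)
-907*P(G, c(5, -2)) = -12698*(-69)*3/80 = -907*(-1449/40) = 1314243/40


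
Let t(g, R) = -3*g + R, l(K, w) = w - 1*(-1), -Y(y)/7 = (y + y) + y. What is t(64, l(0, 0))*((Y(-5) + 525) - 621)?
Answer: -1719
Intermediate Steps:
Y(y) = -21*y (Y(y) = -7*((y + y) + y) = -7*(2*y + y) = -21*y)
l(K, w) = 1 + w (l(K, w) = w + 1 = 1 + w)
t(g, R) = R - 3*g
t(64, l(0, 0))*((Y(-5) + 525) - 621) = ((1 + 0) - 3*64)*((-21*(-5) + 525) - 621) = (1 - 192)*((105 + 525) - 621) = -191*(630 - 621) = -191*9 = -1719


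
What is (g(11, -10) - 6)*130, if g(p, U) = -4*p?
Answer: -6500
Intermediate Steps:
(g(11, -10) - 6)*130 = (-4*11 - 6)*130 = (-44 - 6)*130 = -50*130 = -6500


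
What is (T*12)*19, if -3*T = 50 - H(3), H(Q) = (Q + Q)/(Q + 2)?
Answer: -18544/5 ≈ -3708.8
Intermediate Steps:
H(Q) = 2*Q/(2 + Q) (H(Q) = (2*Q)/(2 + Q) = 2*Q/(2 + Q))
T = -244/15 (T = -(50 - 2*3/(2 + 3))/3 = -(50 - 2*3/5)/3 = -(50 - 1*6/5)/3 = -(50 - 6/5)/3 = -1/3*244/5 = -244/15 ≈ -16.267)
(T*12)*19 = -244/15*12*19 = -976/5*19 = -18544/5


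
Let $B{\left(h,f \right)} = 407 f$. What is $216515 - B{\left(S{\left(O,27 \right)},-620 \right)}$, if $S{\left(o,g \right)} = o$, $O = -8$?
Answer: $468855$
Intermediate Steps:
$216515 - B{\left(S{\left(O,27 \right)},-620 \right)} = 216515 - 407 \left(-620\right) = 216515 - -252340 = 216515 + 252340 = 468855$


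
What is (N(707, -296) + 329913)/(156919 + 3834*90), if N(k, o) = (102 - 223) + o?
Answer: 329496/501979 ≈ 0.65639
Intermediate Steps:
N(k, o) = -121 + o
(N(707, -296) + 329913)/(156919 + 3834*90) = ((-121 - 296) + 329913)/(156919 + 3834*90) = (-417 + 329913)/(156919 + 345060) = 329496/501979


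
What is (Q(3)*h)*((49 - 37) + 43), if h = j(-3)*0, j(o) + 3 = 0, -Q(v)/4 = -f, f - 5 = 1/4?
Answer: 0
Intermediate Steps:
f = 21/4 (f = 5 + 1/4 = 5 + ¼ = 21/4 ≈ 5.2500)
Q(v) = 21 (Q(v) = -(-4)*21/4 = -4*(-21/4) = 21)
j(o) = -3 (j(o) = -3 + 0 = -3)
h = 0 (h = -3*0 = 0)
(Q(3)*h)*((49 - 37) + 43) = (21*0)*((49 - 37) + 43) = 0*(12 + 43) = 0*55 = 0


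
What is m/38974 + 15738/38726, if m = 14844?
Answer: 297055389/377326781 ≈ 0.78726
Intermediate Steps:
m/38974 + 15738/38726 = 14844/38974 + 15738/38726 = 14844*(1/38974) + 15738*(1/38726) = 7422/19487 + 7869/19363 = 297055389/377326781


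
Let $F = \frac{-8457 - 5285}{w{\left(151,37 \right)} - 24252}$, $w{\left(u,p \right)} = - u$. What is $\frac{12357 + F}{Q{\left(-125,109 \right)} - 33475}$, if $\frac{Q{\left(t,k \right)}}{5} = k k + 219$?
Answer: $\frac{301561613}{659491075} \approx 0.45726$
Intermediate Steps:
$F = \frac{13742}{24403}$ ($F = \frac{-8457 - 5285}{\left(-1\right) 151 - 24252} = - \frac{13742}{-151 - 24252} = - \frac{13742}{-24403} = \left(-13742\right) \left(- \frac{1}{24403}\right) = \frac{13742}{24403} \approx 0.56313$)
$Q{\left(t,k \right)} = 1095 + 5 k^{2}$ ($Q{\left(t,k \right)} = 5 \left(k k + 219\right) = 5 \left(k^{2} + 219\right) = 5 \left(219 + k^{2}\right) = 1095 + 5 k^{2}$)
$\frac{12357 + F}{Q{\left(-125,109 \right)} - 33475} = \frac{12357 + \frac{13742}{24403}}{\left(1095 + 5 \cdot 109^{2}\right) - 33475} = \frac{301561613}{24403 \left(\left(1095 + 5 \cdot 11881\right) - 33475\right)} = \frac{301561613}{24403 \left(\left(1095 + 59405\right) - 33475\right)} = \frac{301561613}{24403 \left(60500 - 33475\right)} = \frac{301561613}{24403 \cdot 27025} = \frac{301561613}{24403} \cdot \frac{1}{27025} = \frac{301561613}{659491075}$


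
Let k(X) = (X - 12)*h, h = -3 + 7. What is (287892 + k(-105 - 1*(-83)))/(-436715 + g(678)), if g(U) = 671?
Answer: -10277/15573 ≈ -0.65992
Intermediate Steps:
h = 4
k(X) = -48 + 4*X (k(X) = (X - 12)*4 = (-12 + X)*4 = -48 + 4*X)
(287892 + k(-105 - 1*(-83)))/(-436715 + g(678)) = (287892 + (-48 + 4*(-105 - 1*(-83))))/(-436715 + 671) = (287892 + (-48 + 4*(-105 + 83)))/(-436044) = (287892 + (-48 + 4*(-22)))*(-1/436044) = (287892 + (-48 - 88))*(-1/436044) = (287892 - 136)*(-1/436044) = 287756*(-1/436044) = -10277/15573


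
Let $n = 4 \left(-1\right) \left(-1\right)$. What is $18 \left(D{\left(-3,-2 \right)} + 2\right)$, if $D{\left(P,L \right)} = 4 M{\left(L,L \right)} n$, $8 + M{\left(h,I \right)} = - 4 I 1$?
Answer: $36$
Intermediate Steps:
$M{\left(h,I \right)} = -8 - 4 I$ ($M{\left(h,I \right)} = -8 + - 4 I 1 = -8 - 4 I$)
$n = 4$ ($n = \left(-4\right) \left(-1\right) = 4$)
$D{\left(P,L \right)} = -128 - 64 L$ ($D{\left(P,L \right)} = 4 \left(-8 - 4 L\right) 4 = \left(-32 - 16 L\right) 4 = -128 - 64 L$)
$18 \left(D{\left(-3,-2 \right)} + 2\right) = 18 \left(\left(-128 - -128\right) + 2\right) = 18 \left(\left(-128 + 128\right) + 2\right) = 18 \left(0 + 2\right) = 18 \cdot 2 = 36$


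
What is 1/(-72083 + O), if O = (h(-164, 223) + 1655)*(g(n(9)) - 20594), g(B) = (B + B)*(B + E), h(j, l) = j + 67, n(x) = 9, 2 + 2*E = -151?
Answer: -1/34050505 ≈ -2.9368e-8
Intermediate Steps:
E = -153/2 (E = -1 + (½)*(-151) = -1 - 151/2 = -153/2 ≈ -76.500)
h(j, l) = 67 + j
g(B) = 2*B*(-153/2 + B) (g(B) = (B + B)*(B - 153/2) = (2*B)*(-153/2 + B) = 2*B*(-153/2 + B))
O = -33978422 (O = ((67 - 164) + 1655)*(9*(-153 + 2*9) - 20594) = (-97 + 1655)*(9*(-153 + 18) - 20594) = 1558*(9*(-135) - 20594) = 1558*(-1215 - 20594) = 1558*(-21809) = -33978422)
1/(-72083 + O) = 1/(-72083 - 33978422) = 1/(-34050505) = -1/34050505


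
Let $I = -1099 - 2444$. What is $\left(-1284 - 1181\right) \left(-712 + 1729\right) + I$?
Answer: $-2510448$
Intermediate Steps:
$I = -3543$
$\left(-1284 - 1181\right) \left(-712 + 1729\right) + I = \left(-1284 - 1181\right) \left(-712 + 1729\right) - 3543 = \left(-1284 - 1181\right) 1017 - 3543 = \left(-2465\right) 1017 - 3543 = -2506905 - 3543 = -2510448$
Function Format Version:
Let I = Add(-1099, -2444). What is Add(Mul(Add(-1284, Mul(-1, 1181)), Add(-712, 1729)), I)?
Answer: -2510448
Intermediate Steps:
I = -3543
Add(Mul(Add(-1284, Mul(-1, 1181)), Add(-712, 1729)), I) = Add(Mul(Add(-1284, Mul(-1, 1181)), Add(-712, 1729)), -3543) = Add(Mul(Add(-1284, -1181), 1017), -3543) = Add(Mul(-2465, 1017), -3543) = Add(-2506905, -3543) = -2510448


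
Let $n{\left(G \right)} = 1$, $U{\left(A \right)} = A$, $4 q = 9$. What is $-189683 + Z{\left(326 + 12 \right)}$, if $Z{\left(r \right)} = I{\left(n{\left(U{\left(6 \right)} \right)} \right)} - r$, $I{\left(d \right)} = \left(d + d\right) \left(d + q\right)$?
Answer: $- \frac{380029}{2} \approx -1.9001 \cdot 10^{5}$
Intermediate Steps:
$q = \frac{9}{4}$ ($q = \frac{1}{4} \cdot 9 = \frac{9}{4} \approx 2.25$)
$I{\left(d \right)} = 2 d \left(\frac{9}{4} + d\right)$ ($I{\left(d \right)} = \left(d + d\right) \left(d + \frac{9}{4}\right) = 2 d \left(\frac{9}{4} + d\right)$)
$Z{\left(r \right)} = \frac{13}{2} - r$ ($Z{\left(r \right)} = \frac{1}{2} \cdot 1 \left(9 + 4 \cdot 1\right) - r = \frac{1}{2} \cdot 1 \left(9 + 4\right) - r = \frac{1}{2} \cdot 1 \cdot 13 - r = \frac{13}{2} - r$)
$-189683 + Z{\left(326 + 12 \right)} = -189683 + \left(\frac{13}{2} - \left(326 + 12\right)\right) = -189683 + \left(\frac{13}{2} - 338\right) = -189683 - \frac{663}{2} = - \frac{380029}{2}$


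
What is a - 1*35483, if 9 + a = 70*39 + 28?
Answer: -32734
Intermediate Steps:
a = 2749 (a = -9 + (70*39 + 28) = -9 + (2730 + 28) = -9 + 2758 = 2749)
a - 1*35483 = 2749 - 1*35483 = 2749 - 35483 = -32734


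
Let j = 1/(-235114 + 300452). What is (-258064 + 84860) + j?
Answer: -11316802951/65338 ≈ -1.7320e+5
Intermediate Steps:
j = 1/65338 ≈ 1.5305e-5
(-258064 + 84860) + j = (-258064 + 84860) + 1/65338 = -173204 + 1/65338 = -11316802951/65338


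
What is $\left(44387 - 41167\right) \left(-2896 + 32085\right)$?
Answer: $93988580$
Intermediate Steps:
$\left(44387 - 41167\right) \left(-2896 + 32085\right) = 3220 \cdot 29189 = 93988580$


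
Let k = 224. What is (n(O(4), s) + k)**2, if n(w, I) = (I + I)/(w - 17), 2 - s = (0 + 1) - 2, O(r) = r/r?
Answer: 3200521/64 ≈ 50008.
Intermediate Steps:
O(r) = 1
s = 3 (s = 2 - ((0 + 1) - 2) = 2 - (1 - 2) = 2 - 1*(-1) = 2 + 1 = 3)
n(w, I) = 2*I/(-17 + w) (n(w, I) = (2*I)/(-17 + w) = 2*I/(-17 + w))
(n(O(4), s) + k)**2 = (2*3/(-17 + 1) + 224)**2 = (2*3/(-16) + 224)**2 = (2*3*(-1/16) + 224)**2 = (-3/8 + 224)**2 = (1789/8)**2 = 3200521/64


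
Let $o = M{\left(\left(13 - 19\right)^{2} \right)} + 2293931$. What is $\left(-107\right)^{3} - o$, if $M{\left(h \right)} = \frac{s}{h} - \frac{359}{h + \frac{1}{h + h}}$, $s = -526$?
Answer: $- \frac{164243445253}{46674} \approx -3.5189 \cdot 10^{6}$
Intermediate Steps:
$M{\left(h \right)} = - \frac{526}{h} - \frac{359}{h + \frac{1}{2 h}}$ ($M{\left(h \right)} = - \frac{526}{h} - \frac{359}{h + \frac{1}{h + h}} = - \frac{526}{h} - \frac{359}{h + \frac{1}{2 h}}$)
$o = \frac{107065788271}{46674}$ ($o = \frac{-526 - 1770 \left(\left(13 - 19\right)^{2}\right)^{2}}{\left(13 - 19\right)^{2} + 2 \left(\left(13 - 19\right)^{2}\right)^{3}} + 2293931 = \frac{-526 - 1770 \left(\left(-6\right)^{2}\right)^{2}}{\left(-6\right)^{2} + 2 \left(\left(-6\right)^{2}\right)^{3}} + 2293931 = \frac{-526 - 1770 \cdot 36^{2}}{36 + 2 \cdot 36^{3}} + 2293931 = \frac{-526 - 2293920}{36 + 2 \cdot 46656} + 2293931 = \frac{-526 - 2293920}{36 + 93312} + 2293931 = \frac{1}{93348} \left(-2294446\right) + 2293931 = - \frac{1147223}{46674} + 2293931 = \frac{107065788271}{46674} \approx 2.2939 \cdot 10^{6}$)
$\left(-107\right)^{3} - o = \left(-107\right)^{3} - \frac{107065788271}{46674} = -1225043 - \frac{107065788271}{46674} = - \frac{164243445253}{46674}$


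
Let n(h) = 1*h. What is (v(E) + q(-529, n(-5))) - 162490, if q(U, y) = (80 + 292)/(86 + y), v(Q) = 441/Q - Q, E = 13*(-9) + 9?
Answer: -17537201/108 ≈ -1.6238e+5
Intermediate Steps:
n(h) = h
E = -108 (E = -117 + 9 = -108)
v(Q) = -Q + 441/Q
q(U, y) = 372/(86 + y)
(v(E) + q(-529, n(-5))) - 162490 = ((-1*(-108) + 441/(-108)) + 372/(86 - 5)) - 162490 = ((108 + 441*(-1/108)) + 372/81) - 162490 = ((108 - 49/12) + 372*(1/81)) - 162490 = (1247/12 + 124/27) - 162490 = 11719/108 - 162490 = -17537201/108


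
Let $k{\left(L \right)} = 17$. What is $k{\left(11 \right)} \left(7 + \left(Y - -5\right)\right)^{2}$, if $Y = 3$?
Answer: $3825$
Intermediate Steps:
$k{\left(11 \right)} \left(7 + \left(Y - -5\right)\right)^{2} = 17 \left(7 + \left(3 - -5\right)\right)^{2} = 17 \left(7 + \left(3 + 5\right)\right)^{2} = 17 \left(7 + 8\right)^{2} = 17 \cdot 15^{2} = 17 \cdot 225 = 3825$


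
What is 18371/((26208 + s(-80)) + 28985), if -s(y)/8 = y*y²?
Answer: 18371/4151193 ≈ 0.0044255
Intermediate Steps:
s(y) = -8*y³ (s(y) = -8*y*y² = -8*y³)
18371/((26208 + s(-80)) + 28985) = 18371/((26208 - 8*(-80)³) + 28985) = 18371/((26208 - 8*(-512000)) + 28985) = 18371/((26208 + 4096000) + 28985) = 18371/(4122208 + 28985) = 18371/4151193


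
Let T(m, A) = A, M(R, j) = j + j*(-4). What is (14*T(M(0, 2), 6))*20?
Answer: 1680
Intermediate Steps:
M(R, j) = -3*j (M(R, j) = j - 4*j = -3*j)
(14*T(M(0, 2), 6))*20 = (14*6)*20 = 84*20 = 1680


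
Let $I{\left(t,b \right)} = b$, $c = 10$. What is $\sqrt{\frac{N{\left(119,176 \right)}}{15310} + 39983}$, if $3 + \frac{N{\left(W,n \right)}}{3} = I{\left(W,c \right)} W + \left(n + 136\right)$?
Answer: $\frac{\sqrt{9371928115370}}{15310} \approx 199.96$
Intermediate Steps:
$N{\left(W,n \right)} = 399 + 3 n + 30 W$ ($N{\left(W,n \right)} = -9 + 3 \left(10 W + \left(n + 136\right)\right) = -9 + 3 \left(10 W + \left(136 + n\right)\right) = -9 + 3 \left(136 + n + 10 W\right) = -9 + \left(408 + 3 n + 30 W\right) = 399 + 3 n + 30 W$)
$\sqrt{\frac{N{\left(119,176 \right)}}{15310} + 39983} = \sqrt{\frac{399 + 3 \cdot 176 + 30 \cdot 119}{15310} + 39983} = \sqrt{\left(399 + 528 + 3570\right) \frac{1}{15310} + 39983} = \sqrt{4497 \cdot \frac{1}{15310} + 39983} = \sqrt{\frac{4497}{15310} + 39983} = \sqrt{\frac{612144227}{15310}} = \frac{\sqrt{9371928115370}}{15310}$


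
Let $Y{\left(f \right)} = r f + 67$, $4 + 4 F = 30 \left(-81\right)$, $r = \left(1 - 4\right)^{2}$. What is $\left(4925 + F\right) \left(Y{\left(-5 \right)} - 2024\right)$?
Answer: $-8641633$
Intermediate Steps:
$r = 9$ ($r = \left(-3\right)^{2} = 9$)
$F = - \frac{1217}{2}$ ($F = -1 + \frac{30 \left(-81\right)}{4} = -1 + \frac{1}{4} \left(-2430\right) = -1 - \frac{1215}{2} = - \frac{1217}{2} \approx -608.5$)
$Y{\left(f \right)} = 67 + 9 f$ ($Y{\left(f \right)} = 9 f + 67 = 67 + 9 f$)
$\left(4925 + F\right) \left(Y{\left(-5 \right)} - 2024\right) = \left(4925 - \frac{1217}{2}\right) \left(\left(67 + 9 \left(-5\right)\right) - 2024\right) = \frac{8633 \left(\left(67 - 45\right) - 2024\right)}{2} = \frac{8633 \left(22 - 2024\right)}{2} = \frac{8633}{2} \left(-2002\right) = -8641633$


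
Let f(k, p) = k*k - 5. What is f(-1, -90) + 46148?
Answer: 46144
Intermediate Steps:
f(k, p) = -5 + k² (f(k, p) = k² - 5 = -5 + k²)
f(-1, -90) + 46148 = (-5 + (-1)²) + 46148 = (-5 + 1) + 46148 = -4 + 46148 = 46144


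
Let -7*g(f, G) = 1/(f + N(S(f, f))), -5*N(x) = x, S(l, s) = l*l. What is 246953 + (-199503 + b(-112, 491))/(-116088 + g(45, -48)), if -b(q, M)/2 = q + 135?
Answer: 72244567873807/292541759 ≈ 2.4695e+5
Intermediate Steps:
S(l, s) = l²
N(x) = -x/5
b(q, M) = -270 - 2*q (b(q, M) = -2*(q + 135) = -2*(135 + q) = -270 - 2*q)
g(f, G) = -1/(7*(f - f²/5))
246953 + (-199503 + b(-112, 491))/(-116088 + g(45, -48)) = 246953 + (-199503 + (-270 - 2*(-112)))/(-116088 + (5/7)/(45*(-5 + 45))) = 246953 + (-199503 + (-270 + 224))/(-116088 + (5/7)*(1/45)/40) = 246953 + (-199503 - 46)/(-116088 + (5/7)*(1/45)*(1/40)) = 246953 - 199549/(-116088 + 1/2520) = 246953 - 199549/(-292541759/2520) = 246953 - 199549*(-2520/292541759) = 246953 + 502863480/292541759 = 72244567873807/292541759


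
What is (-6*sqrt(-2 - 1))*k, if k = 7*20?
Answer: -840*I*sqrt(3) ≈ -1454.9*I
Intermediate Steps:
k = 140
(-6*sqrt(-2 - 1))*k = -6*sqrt(-2 - 1)*140 = -6*I*sqrt(3)*140 = -840*I*sqrt(3)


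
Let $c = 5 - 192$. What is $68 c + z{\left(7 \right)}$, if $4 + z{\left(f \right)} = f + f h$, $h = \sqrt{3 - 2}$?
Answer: $-12706$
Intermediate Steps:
$h = 1$ ($h = \sqrt{1} = 1$)
$z{\left(f \right)} = -4 + 2 f$ ($z{\left(f \right)} = -4 + \left(f + f 1\right) = -4 + \left(f + f\right) = -4 + 2 f$)
$c = -187$ ($c = 5 - 192 = -187$)
$68 c + z{\left(7 \right)} = 68 \left(-187\right) + \left(-4 + 2 \cdot 7\right) = -12716 + \left(-4 + 14\right) = -12716 + 10 = -12706$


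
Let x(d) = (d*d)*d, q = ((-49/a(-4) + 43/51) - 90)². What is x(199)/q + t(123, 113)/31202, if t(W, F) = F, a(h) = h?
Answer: 10233004781470241/7680207584642 ≈ 1332.4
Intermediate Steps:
q = 246144721/41616 (q = ((-49/(-4) + 43/51) - 90)² = ((-49*(-¼) + 43*(1/51)) - 90)² = ((49/4 + 43/51) - 90)² = (2671/204 - 90)² = (-15689/204)² = 246144721/41616 ≈ 5914.7)
x(d) = d³ (x(d) = d²*d = d³)
x(199)/q + t(123, 113)/31202 = 199³/(246144721/41616) + 113/31202 = 7880599*(41616/246144721) + 113*(1/31202) = 327959007984/246144721 + 113/31202 = 10233004781470241/7680207584642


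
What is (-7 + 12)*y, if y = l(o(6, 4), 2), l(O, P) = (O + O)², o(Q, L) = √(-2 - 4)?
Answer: -120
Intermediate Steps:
o(Q, L) = I*√6 (o(Q, L) = √(-6) = I*√6)
l(O, P) = 4*O² (l(O, P) = (2*O)² = 4*O²)
y = -24 (y = 4*(I*√6)² = 4*(-6) = -24)
(-7 + 12)*y = (-7 + 12)*(-24) = 5*(-24) = -120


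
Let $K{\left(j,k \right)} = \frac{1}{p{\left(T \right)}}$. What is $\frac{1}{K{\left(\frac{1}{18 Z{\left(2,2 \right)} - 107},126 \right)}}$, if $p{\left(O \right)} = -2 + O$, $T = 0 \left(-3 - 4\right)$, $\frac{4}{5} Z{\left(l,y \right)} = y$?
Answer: $-2$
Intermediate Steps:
$Z{\left(l,y \right)} = \frac{5 y}{4}$
$T = 0$ ($T = 0 \left(-7\right) = 0$)
$K{\left(j,k \right)} = - \frac{1}{2}$ ($K{\left(j,k \right)} = \frac{1}{-2 + 0} = \frac{1}{-2} = - \frac{1}{2}$)
$\frac{1}{K{\left(\frac{1}{18 Z{\left(2,2 \right)} - 107},126 \right)}} = \frac{1}{- \frac{1}{2}} = -2$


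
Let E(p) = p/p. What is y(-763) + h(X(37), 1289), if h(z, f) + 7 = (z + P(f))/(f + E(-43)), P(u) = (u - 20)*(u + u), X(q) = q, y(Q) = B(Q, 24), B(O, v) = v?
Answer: 3293449/1290 ≈ 2553.1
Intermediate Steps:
E(p) = 1
y(Q) = 24
P(u) = 2*u*(-20 + u) (P(u) = (-20 + u)*(2*u) = 2*u*(-20 + u))
h(z, f) = -7 + (z + 2*f*(-20 + f))/(1 + f) (h(z, f) = -7 + (z + 2*f*(-20 + f))/(f + 1) = -7 + (z + 2*f*(-20 + f))/(1 + f))
y(-763) + h(X(37), 1289) = 24 + (-7 + 37 - 47*1289 + 2*1289**2)/(1 + 1289) = 24 + (-7 + 37 - 60583 + 2*1661521)/1290 = 24 + (-7 + 37 - 60583 + 3323042)/1290 = 24 + (1/1290)*3262489 = 24 + 3262489/1290 = 3293449/1290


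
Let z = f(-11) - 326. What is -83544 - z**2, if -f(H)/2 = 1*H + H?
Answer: -163068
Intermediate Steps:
f(H) = -4*H (f(H) = -2*(1*H + H) = -2*(H + H) = -4*H)
z = -282 (z = -4*(-11) - 326 = 44 - 326 = -282)
-83544 - z**2 = -83544 - 1*(-282)**2 = -83544 - 1*79524 = -83544 - 79524 = -163068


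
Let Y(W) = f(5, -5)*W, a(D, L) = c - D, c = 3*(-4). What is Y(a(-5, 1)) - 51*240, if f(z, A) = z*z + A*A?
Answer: -12590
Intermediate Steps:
f(z, A) = A² + z² (f(z, A) = z² + A² = A² + z²)
c = -12
a(D, L) = -12 - D
Y(W) = 50*W (Y(W) = ((-5)² + 5²)*W = (25 + 25)*W = 50*W)
Y(a(-5, 1)) - 51*240 = 50*(-12 - 1*(-5)) - 51*240 = 50*(-12 + 5) - 12240 = 50*(-7) - 12240 = -350 - 12240 = -12590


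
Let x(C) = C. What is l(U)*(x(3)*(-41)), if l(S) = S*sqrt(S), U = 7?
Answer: -861*sqrt(7) ≈ -2278.0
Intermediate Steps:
l(S) = S**(3/2)
l(U)*(x(3)*(-41)) = 7**(3/2)*(3*(-41)) = (7*sqrt(7))*(-123) = -861*sqrt(7)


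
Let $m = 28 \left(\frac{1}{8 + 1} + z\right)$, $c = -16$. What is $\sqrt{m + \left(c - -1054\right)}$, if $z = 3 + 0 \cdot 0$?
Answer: $\frac{\sqrt{10126}}{3} \approx 33.543$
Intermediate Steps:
$z = 3$ ($z = 3 + 0 = 3$)
$m = \frac{784}{9}$ ($m = 28 \left(\frac{1}{8 + 1} + 3\right) = 28 \left(\frac{1}{9} + 3\right) = 28 \cdot \frac{28}{9} = \frac{784}{9} \approx 87.111$)
$\sqrt{m + \left(c - -1054\right)} = \sqrt{\frac{784}{9} - -1038} = \sqrt{\frac{784}{9} + \left(-16 + 1054\right)} = \sqrt{\frac{784}{9} + 1038} = \sqrt{\frac{10126}{9}} = \frac{\sqrt{10126}}{3}$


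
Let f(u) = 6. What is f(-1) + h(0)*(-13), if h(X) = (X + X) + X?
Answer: 6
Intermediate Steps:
h(X) = 3*X (h(X) = 2*X + X = 3*X)
f(-1) + h(0)*(-13) = 6 + (3*0)*(-13) = 6 + 0*(-13) = 6 + 0 = 6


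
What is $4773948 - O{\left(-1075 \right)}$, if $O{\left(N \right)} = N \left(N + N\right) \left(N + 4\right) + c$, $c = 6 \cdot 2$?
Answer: $2480122686$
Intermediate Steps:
$c = 12$
$O{\left(N \right)} = 12 + 2 N^{2} \left(4 + N\right)$ ($O{\left(N \right)} = N \left(N + N\right) \left(N + 4\right) + 12 = N 2 N \left(4 + N\right) + 12 = 2 N^{2} \left(4 + N\right) + 12 = 12 + 2 N^{2} \left(4 + N\right)$)
$4773948 - O{\left(-1075 \right)} = 4773948 - \left(12 + 2 \left(-1075\right)^{3} + 8 \left(-1075\right)^{2}\right) = 4773948 - \left(12 + 2 \left(-1242296875\right) + 8 \cdot 1155625\right) = 4773948 - \left(12 - 2484593750 + 9245000\right) = 4773948 - -2475348738 = 4773948 + 2475348738 = 2480122686$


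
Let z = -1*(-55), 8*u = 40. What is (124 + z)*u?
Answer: 895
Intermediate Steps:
u = 5 (u = (1/8)*40 = 5)
z = 55
(124 + z)*u = (124 + 55)*5 = 179*5 = 895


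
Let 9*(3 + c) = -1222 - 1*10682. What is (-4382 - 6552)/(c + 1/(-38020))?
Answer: 1247132040/151205543 ≈ 8.2479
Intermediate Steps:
c = -3977/3 (c = -3 + (-1222 - 1*10682)/9 = -3 + (-1222 - 10682)/9 = -3 + (⅑)*(-11904) = -3 - 3968/3 = -3977/3 ≈ -1325.7)
(-4382 - 6552)/(c + 1/(-38020)) = (-4382 - 6552)/(-3977/3 + 1/(-38020)) = -10934/(-3977/3 - 1/38020) = -10934/(-151205543/114060) = -10934*(-114060/151205543) = 1247132040/151205543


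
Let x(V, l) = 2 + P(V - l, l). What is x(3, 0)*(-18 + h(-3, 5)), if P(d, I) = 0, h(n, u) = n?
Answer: -42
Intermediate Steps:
x(V, l) = 2 (x(V, l) = 2 + 0 = 2)
x(3, 0)*(-18 + h(-3, 5)) = 2*(-18 - 3) = 2*(-21) = -42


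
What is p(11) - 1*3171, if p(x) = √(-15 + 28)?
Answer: -3171 + √13 ≈ -3167.4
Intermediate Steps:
p(x) = √13
p(11) - 1*3171 = √13 - 1*3171 = √13 - 3171 = -3171 + √13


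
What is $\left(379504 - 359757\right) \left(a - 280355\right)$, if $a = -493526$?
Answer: $-15281828107$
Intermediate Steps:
$\left(379504 - 359757\right) \left(a - 280355\right) = \left(379504 - 359757\right) \left(-493526 - 280355\right) = 19747 \left(-773881\right) = -15281828107$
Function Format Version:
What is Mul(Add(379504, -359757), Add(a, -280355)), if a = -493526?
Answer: -15281828107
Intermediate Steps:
Mul(Add(379504, -359757), Add(a, -280355)) = Mul(Add(379504, -359757), Add(-493526, -280355)) = Mul(19747, -773881) = -15281828107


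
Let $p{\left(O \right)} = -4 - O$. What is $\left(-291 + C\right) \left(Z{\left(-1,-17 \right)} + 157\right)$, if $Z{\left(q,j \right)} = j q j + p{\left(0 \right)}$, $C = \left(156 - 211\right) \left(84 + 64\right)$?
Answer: $1146616$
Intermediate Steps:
$C = -8140$ ($C = \left(-55\right) 148 = -8140$)
$Z{\left(q,j \right)} = -4 + q j^{2}$ ($Z{\left(q,j \right)} = j q j - 4 = q j^{2} + \left(-4 + 0\right) = q j^{2} - 4 = -4 + q j^{2}$)
$\left(-291 + C\right) \left(Z{\left(-1,-17 \right)} + 157\right) = \left(-291 - 8140\right) \left(\left(-4 - \left(-17\right)^{2}\right) + 157\right) = - 8431 \left(\left(-4 - 289\right) + 157\right) = - 8431 \left(-293 + 157\right) = \left(-8431\right) \left(-136\right) = 1146616$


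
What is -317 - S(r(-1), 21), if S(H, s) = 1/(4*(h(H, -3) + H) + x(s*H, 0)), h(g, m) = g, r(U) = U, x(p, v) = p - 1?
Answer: -9509/30 ≈ -316.97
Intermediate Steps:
x(p, v) = -1 + p
S(H, s) = 1/(-1 + 8*H + H*s) (S(H, s) = 1/(4*(H + H) + (-1 + s*H)) = 1/(4*(2*H) + (-1 + H*s)) = 1/(8*H + (-1 + H*s)) = 1/(-1 + 8*H + H*s))
-317 - S(r(-1), 21) = -317 - 1/(-1 + 8*(-1) - 1*21) = -317 - 1/(-1 - 8 - 21) = -317 - 1/(-30) = -317 - 1*(-1/30) = -317 + 1/30 = -9509/30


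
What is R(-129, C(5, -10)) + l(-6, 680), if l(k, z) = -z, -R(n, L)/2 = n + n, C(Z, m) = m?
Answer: -164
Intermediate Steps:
R(n, L) = -4*n (R(n, L) = -2*(n + n) = -4*n)
R(-129, C(5, -10)) + l(-6, 680) = -4*(-129) - 1*680 = 516 - 680 = -164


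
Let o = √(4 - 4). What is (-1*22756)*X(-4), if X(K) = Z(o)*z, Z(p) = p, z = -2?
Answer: 0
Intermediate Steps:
o = 0 (o = √0 = 0)
X(K) = 0 (X(K) = 0*(-2) = 0)
(-1*22756)*X(-4) = -1*22756*0 = -22756*0 = 0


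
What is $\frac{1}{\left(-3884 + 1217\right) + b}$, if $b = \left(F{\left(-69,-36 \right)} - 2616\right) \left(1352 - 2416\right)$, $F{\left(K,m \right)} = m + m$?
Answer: $\frac{1}{2857365} \approx 3.4997 \cdot 10^{-7}$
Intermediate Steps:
$F{\left(K,m \right)} = 2 m$
$b = 2860032$ ($b = \left(2 \left(-36\right) - 2616\right) \left(1352 - 2416\right) = \left(-72 - 2616\right) \left(-1064\right) = \left(-2688\right) \left(-1064\right) = 2860032$)
$\frac{1}{\left(-3884 + 1217\right) + b} = \frac{1}{\left(-3884 + 1217\right) + 2860032} = \frac{1}{-2667 + 2860032} = \frac{1}{2857365}$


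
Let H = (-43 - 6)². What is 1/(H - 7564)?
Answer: -1/5163 ≈ -0.00019369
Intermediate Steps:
H = 2401 (H = (-49)² = 2401)
1/(H - 7564) = 1/(2401 - 7564) = 1/(-5163) = -1/5163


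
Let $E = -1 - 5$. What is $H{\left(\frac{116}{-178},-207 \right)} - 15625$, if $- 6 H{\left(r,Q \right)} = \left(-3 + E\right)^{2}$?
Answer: $- \frac{31277}{2} \approx -15639.0$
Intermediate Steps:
$E = -6$ ($E = -1 - 5 = -6$)
$H{\left(r,Q \right)} = - \frac{27}{2}$ ($H{\left(r,Q \right)} = - \frac{\left(-3 - 6\right)^{2}}{6} = - \frac{\left(-9\right)^{2}}{6} = \left(- \frac{1}{6}\right) 81 = - \frac{27}{2}$)
$H{\left(\frac{116}{-178},-207 \right)} - 15625 = - \frac{27}{2} - 15625 = - \frac{31277}{2}$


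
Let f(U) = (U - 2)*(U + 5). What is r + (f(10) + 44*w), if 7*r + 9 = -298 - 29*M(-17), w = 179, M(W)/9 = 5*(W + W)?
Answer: 100035/7 ≈ 14291.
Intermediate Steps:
M(W) = 90*W (M(W) = 9*(5*(W + W)) = 9*(5*(2*W)) = 9*(10*W) = 90*W)
f(U) = (-2 + U)*(5 + U)
r = 44063/7 (r = -9/7 + (-298 - 2610*(-17))/7 = -9/7 + (-298 - 29*(-1530))/7 = -9/7 + (-298 + 44370)/7 = -9/7 + (1/7)*44072 = -9/7 + 6296 = 44063/7 ≈ 6294.7)
r + (f(10) + 44*w) = 44063/7 + ((-10 + 10**2 + 3*10) + 44*179) = 44063/7 + ((-10 + 100 + 30) + 7876) = 44063/7 + (120 + 7876) = 44063/7 + 7996 = 100035/7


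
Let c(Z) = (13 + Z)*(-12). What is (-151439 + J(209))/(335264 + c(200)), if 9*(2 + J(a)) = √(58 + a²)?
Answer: -151441/332708 + √43739/2994372 ≈ -0.45511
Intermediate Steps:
c(Z) = -156 - 12*Z
J(a) = -2 + √(58 + a²)/9
(-151439 + J(209))/(335264 + c(200)) = (-151439 + (-2 + √(58 + 209²)/9))/(335264 + (-156 - 12*200)) = (-151439 + (-2 + √(58 + 43681)/9))/(335264 + (-156 - 2400)) = (-151439 + (-2 + √43739/9))/(335264 - 2556) = (-151441 + √43739/9)/332708 = (-151441 + √43739/9)*(1/332708) = -151441/332708 + √43739/2994372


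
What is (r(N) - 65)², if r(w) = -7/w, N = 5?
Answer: 110224/25 ≈ 4409.0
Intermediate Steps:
(r(N) - 65)² = (-7/5 - 65)² = (-332/5)² = 110224/25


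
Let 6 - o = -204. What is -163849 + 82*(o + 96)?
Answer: -138757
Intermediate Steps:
o = 210 (o = 6 - 1*(-204) = 6 + 204 = 210)
-163849 + 82*(o + 96) = -163849 + 82*(210 + 96) = -163849 + 82*306 = -163849 + 25092 = -138757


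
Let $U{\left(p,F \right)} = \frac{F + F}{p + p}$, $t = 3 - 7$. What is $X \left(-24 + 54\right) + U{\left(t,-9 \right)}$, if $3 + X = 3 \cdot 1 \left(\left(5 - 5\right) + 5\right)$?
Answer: $\frac{1449}{4} \approx 362.25$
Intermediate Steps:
$t = -4$ ($t = 3 - 7 = -4$)
$U{\left(p,F \right)} = \frac{F}{p}$ ($U{\left(p,F \right)} = \frac{2 F}{2 p} = 2 F \frac{1}{2 p} = \frac{F}{p}$)
$X = 12$ ($X = -3 + 3 \cdot 1 \left(\left(5 - 5\right) + 5\right) = -3 + 3 \left(0 + 5\right) = -3 + 3 \cdot 5 = -3 + 15 = 12$)
$X \left(-24 + 54\right) + U{\left(t,-9 \right)} = 12 \left(-24 + 54\right) - \frac{9}{-4} = 12 \cdot 30 - - \frac{9}{4} = 360 + \frac{9}{4} = \frac{1449}{4}$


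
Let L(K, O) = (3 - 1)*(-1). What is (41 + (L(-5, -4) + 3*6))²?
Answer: 3249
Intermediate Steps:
L(K, O) = -2 (L(K, O) = 2*(-1) = -2)
(41 + (L(-5, -4) + 3*6))² = (41 + (-2 + 3*6))² = (41 + (-2 + 18))² = (41 + 16)² = 57² = 3249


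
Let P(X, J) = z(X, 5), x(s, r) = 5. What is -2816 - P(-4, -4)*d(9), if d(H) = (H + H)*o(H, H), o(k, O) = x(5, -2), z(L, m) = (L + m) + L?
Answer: -2546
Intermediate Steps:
z(L, m) = m + 2*L
P(X, J) = 5 + 2*X
o(k, O) = 5
d(H) = 10*H (d(H) = (H + H)*5 = (2*H)*5 = 10*H)
-2816 - P(-4, -4)*d(9) = -2816 - (5 + 2*(-4))*10*9 = -2816 - (5 - 8)*90 = -2816 - (-3)*90 = -2816 - 1*(-270) = -2816 + 270 = -2546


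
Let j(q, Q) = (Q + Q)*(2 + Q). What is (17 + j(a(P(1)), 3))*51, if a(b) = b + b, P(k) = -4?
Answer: 2397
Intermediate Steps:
a(b) = 2*b
j(q, Q) = 2*Q*(2 + Q) (j(q, Q) = (2*Q)*(2 + Q) = 2*Q*(2 + Q))
(17 + j(a(P(1)), 3))*51 = (17 + 2*3*(2 + 3))*51 = (17 + 2*3*5)*51 = (17 + 30)*51 = 47*51 = 2397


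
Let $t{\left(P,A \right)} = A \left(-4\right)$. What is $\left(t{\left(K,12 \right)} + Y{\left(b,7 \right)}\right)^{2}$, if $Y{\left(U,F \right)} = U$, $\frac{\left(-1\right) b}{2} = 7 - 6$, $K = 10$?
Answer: $2500$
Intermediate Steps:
$b = -2$ ($b = - 2 \left(7 - 6\right) = \left(-2\right) 1 = -2$)
$t{\left(P,A \right)} = - 4 A$
$\left(t{\left(K,12 \right)} + Y{\left(b,7 \right)}\right)^{2} = \left(\left(-4\right) 12 - 2\right)^{2} = \left(-48 - 2\right)^{2} = \left(-50\right)^{2} = 2500$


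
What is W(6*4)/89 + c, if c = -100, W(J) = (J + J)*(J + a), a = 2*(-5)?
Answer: -8228/89 ≈ -92.449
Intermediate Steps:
a = -10
W(J) = 2*J*(-10 + J) (W(J) = (J + J)*(J - 10) = (2*J)*(-10 + J) = 2*J*(-10 + J))
W(6*4)/89 + c = (2*(6*4)*(-10 + 6*4))/89 - 100 = (2*24*(-10 + 24))/89 - 100 = (2*24*14)/89 - 100 = (1/89)*672 - 100 = 672/89 - 100 = -8228/89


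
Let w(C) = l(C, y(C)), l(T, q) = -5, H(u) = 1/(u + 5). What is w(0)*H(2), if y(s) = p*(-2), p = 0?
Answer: -5/7 ≈ -0.71429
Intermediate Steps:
H(u) = 1/(5 + u)
y(s) = 0 (y(s) = 0*(-2) = 0)
w(C) = -5
w(0)*H(2) = -5/(5 + 2) = -5/7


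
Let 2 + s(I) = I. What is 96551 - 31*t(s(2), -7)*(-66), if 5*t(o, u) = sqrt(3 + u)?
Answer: 96551 + 4092*I/5 ≈ 96551.0 + 818.4*I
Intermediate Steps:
s(I) = -2 + I
t(o, u) = sqrt(3 + u)/5
96551 - 31*t(s(2), -7)*(-66) = 96551 - 31*(sqrt(3 - 7)/5)*(-66) = 96551 - 31*(sqrt(-4)/5)*(-66) = 96551 - 31*((2*I)/5)*(-66) = 96551 - 31*(2*I/5)*(-66) = 96551 - 62*I/5*(-66) = 96551 - (-4092)*I/5 = 96551 + 4092*I/5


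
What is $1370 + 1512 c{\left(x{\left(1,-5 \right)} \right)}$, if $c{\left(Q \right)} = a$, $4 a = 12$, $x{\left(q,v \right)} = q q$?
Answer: $5906$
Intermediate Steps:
$x{\left(q,v \right)} = q^{2}$
$a = 3$ ($a = \frac{1}{4} \cdot 12 = 3$)
$c{\left(Q \right)} = 3$
$1370 + 1512 c{\left(x{\left(1,-5 \right)} \right)} = 1370 + 1512 \cdot 3 = 1370 + 4536 = 5906$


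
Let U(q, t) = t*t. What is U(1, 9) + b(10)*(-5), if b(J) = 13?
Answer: 16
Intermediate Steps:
U(q, t) = t**2
U(1, 9) + b(10)*(-5) = 9**2 + 13*(-5) = 81 - 65 = 16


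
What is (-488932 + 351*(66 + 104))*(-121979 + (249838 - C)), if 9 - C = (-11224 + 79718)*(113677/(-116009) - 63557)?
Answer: 216782383974801881020/116009 ≈ 1.8687e+15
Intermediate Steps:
C = 505026653022941/116009 (C = 9 - (-11224 + 79718)*(113677/(-116009) - 63557) = 9 - 68494*(113677*(-1/116009) - 63557) = 9 - 68494*(-113677/116009 - 63557) = 9 - 68494*(-7373297690)/116009 = 9 - 1*(-505026651978860/116009) = 9 + 505026651978860/116009 = 505026653022941/116009 ≈ 4.3533e+9)
(-488932 + 351*(66 + 104))*(-121979 + (249838 - C)) = (-488932 + 351*(66 + 104))*(-121979 + (249838 - 1*505026653022941/116009)) = (-488932 + 351*170)*(-121979 + (249838 - 505026653022941/116009)) = (-488932 + 59670)*(-121979 - 504997669566399/116009) = -429262*(-505011820228210/116009) = 216782383974801881020/116009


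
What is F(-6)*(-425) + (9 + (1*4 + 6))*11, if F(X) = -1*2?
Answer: 1059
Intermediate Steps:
F(X) = -2
F(-6)*(-425) + (9 + (1*4 + 6))*11 = -2*(-425) + (9 + (1*4 + 6))*11 = 850 + (9 + (4 + 6))*11 = 850 + (9 + 10)*11 = 850 + 19*11 = 850 + 209 = 1059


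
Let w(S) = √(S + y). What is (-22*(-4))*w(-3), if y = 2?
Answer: 88*I ≈ 88.0*I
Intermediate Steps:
w(S) = √(2 + S) (w(S) = √(S + 2) = √(2 + S))
(-22*(-4))*w(-3) = (-22*(-4))*√(2 - 3) = 88*√(-1) = 88*I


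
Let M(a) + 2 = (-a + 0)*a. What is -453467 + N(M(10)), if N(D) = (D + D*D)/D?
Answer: -453568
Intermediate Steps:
M(a) = -2 - a**2 (M(a) = -2 + (-a + 0)*a = -2 + (-a)*a = -2 - a**2)
N(D) = (D + D**2)/D
-453467 + N(M(10)) = -453467 + (1 + (-2 - 1*10**2)) = -453467 + (1 + (-2 - 1*100)) = -453467 + (1 + (-2 - 100)) = -453467 + (1 - 102) = -453467 - 101 = -453568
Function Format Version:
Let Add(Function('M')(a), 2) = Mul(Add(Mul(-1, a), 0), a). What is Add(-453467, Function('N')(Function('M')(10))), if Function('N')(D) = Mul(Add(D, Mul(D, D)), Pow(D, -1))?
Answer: -453568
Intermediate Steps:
Function('M')(a) = Add(-2, Mul(-1, Pow(a, 2))) (Function('M')(a) = Add(-2, Mul(Add(Mul(-1, a), 0), a)) = Add(-2, Mul(Mul(-1, a), a)) = Add(-2, Mul(-1, Pow(a, 2))))
Function('N')(D) = Mul(Pow(D, -1), Add(D, Pow(D, 2))) (Function('N')(D) = Mul(Add(D, Pow(D, 2)), Pow(D, -1)) = Mul(Pow(D, -1), Add(D, Pow(D, 2))))
Add(-453467, Function('N')(Function('M')(10))) = Add(-453467, Add(1, Add(-2, Mul(-1, Pow(10, 2))))) = Add(-453467, Add(1, Add(-2, Mul(-1, 100)))) = Add(-453467, Add(1, Add(-2, -100))) = Add(-453467, Add(1, -102)) = Add(-453467, -101) = -453568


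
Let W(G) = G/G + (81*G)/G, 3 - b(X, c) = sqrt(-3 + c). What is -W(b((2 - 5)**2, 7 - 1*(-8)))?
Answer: -82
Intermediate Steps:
b(X, c) = 3 - sqrt(-3 + c)
W(G) = 82 (W(G) = 1 + 81 = 82)
-W(b((2 - 5)**2, 7 - 1*(-8))) = -1*82 = -82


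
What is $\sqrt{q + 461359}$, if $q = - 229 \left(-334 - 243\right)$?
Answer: $2 \sqrt{148373} \approx 770.38$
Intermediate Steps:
$q = 132133$ ($q = \left(-229\right) \left(-577\right) = 132133$)
$\sqrt{q + 461359} = \sqrt{132133 + 461359} = \sqrt{593492} = 2 \sqrt{148373}$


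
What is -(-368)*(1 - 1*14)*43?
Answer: -205712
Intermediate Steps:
-(-368)*(1 - 1*14)*43 = -(-368)*(1 - 14)*43 = -(-368)*(-13)*43 = -92*52*43 = -4784*43 = -205712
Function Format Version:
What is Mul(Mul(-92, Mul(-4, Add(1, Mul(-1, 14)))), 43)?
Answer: -205712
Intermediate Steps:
Mul(Mul(-92, Mul(-4, Add(1, Mul(-1, 14)))), 43) = Mul(Mul(-92, Mul(-4, Add(1, -14))), 43) = Mul(Mul(-92, Mul(-4, -13)), 43) = Mul(Mul(-92, 52), 43) = Mul(-4784, 43) = -205712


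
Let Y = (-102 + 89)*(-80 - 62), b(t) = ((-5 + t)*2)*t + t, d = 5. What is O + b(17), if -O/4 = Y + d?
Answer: -6979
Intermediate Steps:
b(t) = t + t*(-10 + 2*t) (b(t) = (-10 + 2*t)*t + t = t*(-10 + 2*t) + t = t + t*(-10 + 2*t))
Y = 1846 (Y = -13*(-142) = 1846)
O = -7404 (O = -4*(1846 + 5) = -4*1851 = -7404)
O + b(17) = -7404 + 17*(-9 + 2*17) = -7404 + 17*(-9 + 34) = -7404 + 17*25 = -7404 + 425 = -6979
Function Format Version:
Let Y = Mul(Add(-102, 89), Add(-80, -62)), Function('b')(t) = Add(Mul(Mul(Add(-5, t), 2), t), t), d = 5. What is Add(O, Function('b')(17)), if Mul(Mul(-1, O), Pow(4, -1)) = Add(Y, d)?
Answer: -6979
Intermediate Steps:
Function('b')(t) = Add(t, Mul(t, Add(-10, Mul(2, t)))) (Function('b')(t) = Add(Mul(Add(-10, Mul(2, t)), t), t) = Add(Mul(t, Add(-10, Mul(2, t))), t) = Add(t, Mul(t, Add(-10, Mul(2, t)))))
Y = 1846 (Y = Mul(-13, -142) = 1846)
O = -7404 (O = Mul(-4, Add(1846, 5)) = Mul(-4, 1851) = -7404)
Add(O, Function('b')(17)) = Add(-7404, Mul(17, Add(-9, Mul(2, 17)))) = Add(-7404, Mul(17, Add(-9, 34))) = Add(-7404, Mul(17, 25)) = Add(-7404, 425) = -6979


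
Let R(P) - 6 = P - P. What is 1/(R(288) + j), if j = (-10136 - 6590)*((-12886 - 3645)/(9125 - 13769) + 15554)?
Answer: -2322/604220940509 ≈ -3.8430e-9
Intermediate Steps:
j = -604220954441/2322 (j = -16726*(-16531/(-4644) + 15554) = -16726*(-16531*(-1/4644) + 15554) = -16726*(16531/4644 + 15554) = -16726*72249307/4644 = -604220954441/2322 ≈ -2.6022e+8)
R(P) = 6 (R(P) = 6 + (P - P) = 6 + 0 = 6)
1/(R(288) + j) = 1/(6 - 604220954441/2322) = 1/(-604220940509/2322) = -2322/604220940509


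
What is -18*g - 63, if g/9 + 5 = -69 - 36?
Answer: 17757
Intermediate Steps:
g = -990 (g = -45 + 9*(-69 - 36) = -45 + 9*(-105) = -45 - 945 = -990)
-18*g - 63 = -18*(-990) - 63 = 17820 - 63 = 17757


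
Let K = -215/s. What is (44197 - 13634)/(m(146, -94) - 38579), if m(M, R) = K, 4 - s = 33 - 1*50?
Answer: -641823/810374 ≈ -0.79201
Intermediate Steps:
s = 21 (s = 4 - (33 - 1*50) = 4 - (33 - 50) = 4 - 1*(-17) = 4 + 17 = 21)
K = -215/21 ≈ -10.238
m(M, R) = -215/21
(44197 - 13634)/(m(146, -94) - 38579) = (44197 - 13634)/(-215/21 - 38579) = 30563/(-810374/21) = 30563*(-21/810374) = -641823/810374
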